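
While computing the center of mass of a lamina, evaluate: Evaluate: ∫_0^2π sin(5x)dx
Antiderivative: -cos(5x)/5
Evaluate at bounds: [-cos(5·2π)/5] - [-cos(5·0)/5]
= (-(1) + (1))/5 = 0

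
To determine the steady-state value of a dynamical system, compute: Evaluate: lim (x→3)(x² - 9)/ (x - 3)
Factor: (x² - 9) = (x-3)(x+3)
Cancel (x-3): lim(x→3) (x+3) = 6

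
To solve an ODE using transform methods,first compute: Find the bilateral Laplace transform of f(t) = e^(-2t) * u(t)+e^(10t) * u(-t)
For e^(-2t)*u(t): L = 1/(s + 2), Re(s) > -2
For e^(10t)*u(-t): L = -1/(s-10), Re(s) < 10
Combined: F(s) = 1/(s + 2) - 1/(s-10), -2 < Re(s) < 10

Answer: 1/(s + 2) - 1/(s-10), ROC: -2 < Re(s) < 10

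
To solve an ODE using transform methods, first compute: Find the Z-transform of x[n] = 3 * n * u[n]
Z{n*u[n]}=z/(z-1)^2
By linearity: Z{3*n*u[n]}=3z/(z-1)^2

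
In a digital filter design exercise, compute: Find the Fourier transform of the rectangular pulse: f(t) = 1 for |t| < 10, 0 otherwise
F(omega)=integral from -10 to 10 of e^(-j * omega * t) dt
=2 * sin(10 * omega)/omega=20 * sinc(10 * omega/pi)

Answer: 2 * sin(10 * omega)/omega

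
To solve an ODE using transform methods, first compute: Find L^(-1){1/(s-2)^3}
L^(-1){1/(s-a)^n}=t^(n-1)·e^(at)/(n-1)!
Here a=2, n=3: t^2·e^(2t)/2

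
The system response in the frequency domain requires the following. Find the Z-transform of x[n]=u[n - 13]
Using the time-shift property: Z{u[n-13]} = z^(-13) * z/(z-1)
= z^(-12)/(z-1)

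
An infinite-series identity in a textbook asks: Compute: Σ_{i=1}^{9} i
Using formula: Σ i^1 = n(n+1)/2 = 9·10/2 = 45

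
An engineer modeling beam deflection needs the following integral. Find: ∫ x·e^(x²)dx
Let u = x², du = 2x dx
∫ (1/2)e^u du = e^u/2+C

Answer: e^(x²)/2+C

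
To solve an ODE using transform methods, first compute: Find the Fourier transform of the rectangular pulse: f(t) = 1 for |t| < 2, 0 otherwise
F(omega)=integral from -2 to 2 of e^(-j*omega*t) dt
=2*sin(2*omega)/omega=4*sinc(2*omega/pi)

Answer: 2*sin(2*omega)/omega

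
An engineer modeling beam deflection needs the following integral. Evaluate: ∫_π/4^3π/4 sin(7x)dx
Antiderivative: -cos(7x)/7
Evaluate at bounds: [-cos(7·3π/4)/7] - [-cos(7·π/4)/7]
=(-(-√2/2) + (√2/2))/7=√2/7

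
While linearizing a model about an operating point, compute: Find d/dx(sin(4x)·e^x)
Product rule: (fg)'=f'g+fg'
f=sin(4x), f'=4·cos(4x)
g=e^x, g'=e^x

Answer: 4·cos(4x)·e^x+sin(4x)·e^x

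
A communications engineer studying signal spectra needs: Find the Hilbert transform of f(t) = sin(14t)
The Hilbert transform shifts each frequency component by -pi/2.
H{sin(wt)} = -cos(wt)
With w = 14: H{sin(14t)} = -cos(14t)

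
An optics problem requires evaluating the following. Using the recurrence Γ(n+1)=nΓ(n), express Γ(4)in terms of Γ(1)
Γ(4) = 3Γ(3) = 3·2Γ(2) = ... = 3!·Γ(1) = 6·Γ(1)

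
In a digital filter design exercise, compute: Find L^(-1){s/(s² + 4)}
L^(-1){s/(s²+w²)} = cos(wt)
Here w = 2

Answer: cos(2t)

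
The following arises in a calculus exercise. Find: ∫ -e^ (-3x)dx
Since d/dx[e^(-3x)] = -3e^(-3x), we get 1/3 e^(-3x) + C

Answer: (1/3)e^(-3x) + C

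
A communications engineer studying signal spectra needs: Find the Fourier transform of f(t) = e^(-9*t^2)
The Fourier transform of a Gaussian e^(-a * t^2) is sqrt(pi/a) * e^(-omega^2/(4a)).
With a=9: F(omega)=sqrt(pi)/3 * e^(-omega^2/36)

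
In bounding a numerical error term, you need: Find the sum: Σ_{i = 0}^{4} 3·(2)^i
Geometric series: S=a(1 - r^n)/(1 - r)
a=3, r=2, n=5
S=3(1-32)/-1=93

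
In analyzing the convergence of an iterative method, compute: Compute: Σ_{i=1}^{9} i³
Using formula: Σ i^3 = [n(n + 1)/2]² = [9·10/2]² = 2025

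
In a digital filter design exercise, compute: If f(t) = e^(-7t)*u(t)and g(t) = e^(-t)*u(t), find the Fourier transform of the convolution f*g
By the convolution theorem: F{f * g} = F(omega) * G(omega)
F(omega) = 1/(7+j * omega), G(omega) = 1/(1+j * omega)
F{f * g} = 1/((7+j * omega)(1+j * omega))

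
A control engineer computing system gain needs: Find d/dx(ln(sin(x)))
Chain rule: d/dx[ln(u)]=u'/u where u=sin(x)
u'=cos(x)

Answer: (cos(x))/(sin(x))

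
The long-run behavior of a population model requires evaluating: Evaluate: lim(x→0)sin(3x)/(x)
L'Hôpital (0/0): lim 3cos(3x)/1 = 3/1

Answer: 3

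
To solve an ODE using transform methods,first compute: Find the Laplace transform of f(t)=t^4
L{t^n}=n!/s^(n+1)
L{t^4}=4!/s^5=24/s^5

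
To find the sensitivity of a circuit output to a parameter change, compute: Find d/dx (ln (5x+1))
Chain rule: d/dx[ln(u)] = u'/u where u = 5x + 1
u' = 5

Answer: (5)/(5x + 1)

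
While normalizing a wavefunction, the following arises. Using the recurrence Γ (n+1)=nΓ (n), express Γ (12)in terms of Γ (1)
Γ(12)=11Γ(11)=11·10Γ(10)=...=11!·Γ(1)=39916800·Γ(1)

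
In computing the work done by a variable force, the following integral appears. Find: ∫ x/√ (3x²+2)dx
Let u=3x² + 2, du=6x dx
∫ (1/6)·u^(-1/2) du=√u/3 + C

Answer: √(3x² + 2)/3 + C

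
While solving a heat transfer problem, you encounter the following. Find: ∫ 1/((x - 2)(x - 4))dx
Partial fractions: 1/((x-2)(x-4))=A/(x-2) + B/(x-4)
A=-1/2, B=1/2
∫ [-1/2· 1/(x-2) + 1/2· 1/(x-4)] dx
=(1/2)[ln|x-4| - ln|x-2|] + C

Answer: (1/2)·ln|(x-4)/(x-2)| + C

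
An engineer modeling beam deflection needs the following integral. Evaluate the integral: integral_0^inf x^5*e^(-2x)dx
This is a Gamma integral. Substitute u=2x (du=2 dx):
integral_0^inf x^5*e^(-2x) dx=(1/2^6) integral_0^inf u^5*e^(-u) du
=Gamma(6)/2^6=5!/2^6=120/64

Answer: 15/8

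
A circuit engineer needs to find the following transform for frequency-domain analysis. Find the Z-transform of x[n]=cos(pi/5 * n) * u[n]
Z{cos(w0*n)*u[n]}=z(z - cos(w0))/(z^2 - 2z*cos(w0) + 1)
With w0=pi/5: X(z)=z(z - cos(pi/5))/(z^2 - 2z*cos(pi/5) + 1)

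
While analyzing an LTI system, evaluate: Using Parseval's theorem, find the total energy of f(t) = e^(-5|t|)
Parseval's theorem: E=integral |f(t)|^2 dt=(1/2pi) integral |F(omega)|^2 domega
E=integral_{-inf}^{inf} e^(-10|t|) dt=2 * integral_0^inf e^(-10t) dt=2/(2 * 5)=1/5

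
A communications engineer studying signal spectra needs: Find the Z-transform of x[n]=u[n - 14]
Using the time-shift property: Z{u[n-14]} = z^(-14) * z/(z-1)
= z^(-13)/(z-1)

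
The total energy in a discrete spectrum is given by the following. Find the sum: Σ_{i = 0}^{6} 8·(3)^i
Geometric series: S = a(1 - r^n)/(1 - r)
a = 8, r = 3, n = 7
S = 8(1-2187)/-2 = 8744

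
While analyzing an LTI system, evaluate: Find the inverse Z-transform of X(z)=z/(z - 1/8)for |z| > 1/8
Standard pair: z/(z-a) <-> a^n * u[n] for causal signals
With a = 1/8: x[n] = (1/8)^n * u[n]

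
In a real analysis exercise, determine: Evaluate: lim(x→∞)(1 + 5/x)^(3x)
Rewrite as [(1 + 5/x)^x]^3.
lim(1 + 5/x)^x=e^5, so limit=(e^5)^3=e^15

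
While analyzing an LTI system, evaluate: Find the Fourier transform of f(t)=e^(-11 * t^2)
The Fourier transform of a Gaussian e^(-a*t^2) is sqrt(pi/a)*e^(-omega^2/(4a)).
With a = 11: F(omega) = sqrt(pi/11)*e^(-omega^2/44)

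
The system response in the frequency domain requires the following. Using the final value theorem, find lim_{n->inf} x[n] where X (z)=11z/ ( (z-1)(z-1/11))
Final value theorem: lim x[n] = lim_{z->1} (z-1) * X(z)
(z-1) * X(z) = 11z/(z-1/11)
As z->1: 11/(1 - 1/11) = 11/(10/11) = 121/10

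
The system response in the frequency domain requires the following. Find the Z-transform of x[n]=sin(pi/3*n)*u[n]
Z{sin(w0*n)*u[n]}=z*sin(w0)/(z^2 - 2z*cos(w0) + 1)
With w0=pi/3: X(z)=z*sin(pi/3)/(z^2 - 2z*cos(pi/3) + 1)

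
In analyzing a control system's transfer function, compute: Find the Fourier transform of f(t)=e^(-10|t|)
Using the standard pair: F{e^(-a|t|)}=2a/(a^2+omega^2)
With a=10: F(omega)=20/(100+omega^2)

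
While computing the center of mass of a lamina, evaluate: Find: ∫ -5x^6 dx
Using power rule: ∫ -5x^6 dx=-5/7 x^7 + C=(-5/7)x^7 + C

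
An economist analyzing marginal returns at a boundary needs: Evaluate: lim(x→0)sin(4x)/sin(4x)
sin(u) ≈ u for small u:
sin(4x)/sin(4x) ≈ 4x/(4x)=4/4

Answer: 1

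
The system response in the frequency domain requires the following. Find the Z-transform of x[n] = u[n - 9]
Using the time-shift property: Z{u[n-9]} = z^(-9) * z/(z-1)
= z^(-8)/(z-1)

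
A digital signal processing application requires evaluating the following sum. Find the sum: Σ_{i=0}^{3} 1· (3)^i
Geometric series: S=a(1 - r^n)/(1 - r)
a=1, r=3, n=4
S=1(1 - 81)/-2=40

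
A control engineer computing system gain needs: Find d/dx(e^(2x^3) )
Chain rule: d/dx[e^u]=e^u · u' where u=2x^3
u'=6x^2

Answer: 6x^2·e^(2x^3)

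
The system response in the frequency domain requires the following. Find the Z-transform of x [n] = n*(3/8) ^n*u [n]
Using the property Z{n * a^n * u[n]}=az/(z-a)^2
With a=3/8: X(z)=(3/8)z/(z - 3/8)^2, |z| > 3/8

Answer: (3/8)z/(z - 3/8)^2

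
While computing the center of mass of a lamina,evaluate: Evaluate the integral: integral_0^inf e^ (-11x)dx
integral_0^inf e^(-11x) dx=[-1/11 * e^(-11x)]_0^inf
=0 - (-1/11)=1/11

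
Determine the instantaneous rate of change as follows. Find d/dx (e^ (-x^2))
Chain rule: d/dx[e^u] = e^u · u' where u = -x^2
u' = -2x

Answer: -2x·e^(-x^2)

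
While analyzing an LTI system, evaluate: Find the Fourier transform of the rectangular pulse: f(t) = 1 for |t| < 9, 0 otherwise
F(omega) = integral from -9 to 9 of e^(-j * omega * t) dt
= 2 * sin(9 * omega)/omega = 18 * sinc(9 * omega/pi)

Answer: 2 * sin(9 * omega)/omega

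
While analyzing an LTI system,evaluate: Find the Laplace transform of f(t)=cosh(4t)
L{cosh(at)}=s/(s²-a²)
L{cosh(4t)}=s/(s²-16)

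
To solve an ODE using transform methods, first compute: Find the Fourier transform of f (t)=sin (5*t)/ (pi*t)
sin(W * t)/(pi * t)=(W/pi) * sinc(W * t/pi) is the impulse response of the ideal low-pass filter with cutoff W (here W=5).
Its Fourier transform is a rectangular function:
F(omega)=1 for |omega| < 5, 0 otherwise

Answer: rect(omega/10) [i.e., 1 for |omega| < 5, 0 otherwise]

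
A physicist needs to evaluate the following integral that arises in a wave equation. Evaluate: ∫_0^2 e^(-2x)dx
Antiderivative: (1/(-2))e^(-2x)
Evaluate: (1/(-2))(e^-4 - 1)

Answer: (e^-4 - 1)/(-2)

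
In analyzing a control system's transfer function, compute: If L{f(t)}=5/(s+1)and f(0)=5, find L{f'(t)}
L{f'(t)} = s·F(s) - f(0) = 5s/(s + 1) - 5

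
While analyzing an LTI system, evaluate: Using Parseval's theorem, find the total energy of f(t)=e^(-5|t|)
Parseval's theorem: E=integral |f(t)|^2 dt=(1/2pi) integral |F(omega)|^2 domega
E=integral_{-inf}^{inf} e^(-10|t|) dt=2 * integral_0^inf e^(-10t) dt=2/(2 * 5)=1/5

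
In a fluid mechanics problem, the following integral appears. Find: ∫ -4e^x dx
Since d/dx[e^x]=+ e^x, we get -4e^x + C

Answer: -4e^x + C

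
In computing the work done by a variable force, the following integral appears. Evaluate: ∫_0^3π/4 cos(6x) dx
Antiderivative: sin(6x)/6
Evaluate at bounds: [sin(6·3π/4)/6] - [sin(6·0)/6]
=((1) - (0))/6=1/6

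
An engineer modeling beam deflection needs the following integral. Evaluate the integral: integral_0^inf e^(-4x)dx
integral_0^inf e^(-4x) dx = [-1/4*e^(-4x)]_0^inf
= 0 - (-1/4) = 1/4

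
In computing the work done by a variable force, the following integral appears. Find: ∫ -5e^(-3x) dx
Since d/dx[e^(-3x)] = -3e^(-3x), we get 5/3 e^(-3x) + C

Answer: (5/3)e^(-3x) + C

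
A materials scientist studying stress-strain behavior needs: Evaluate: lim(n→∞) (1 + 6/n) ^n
This is the definition of e^6: lim(1 + 6/n)^n=e^6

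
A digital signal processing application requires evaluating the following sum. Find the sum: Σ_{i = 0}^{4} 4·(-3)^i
Geometric series: S = a(1 - r^n)/(1 - r)
a = 4, r = -3, n = 5
S = 4(1+243)/4 = 244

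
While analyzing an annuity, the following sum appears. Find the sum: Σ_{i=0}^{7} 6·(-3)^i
Geometric series: S=a(1 - r^n)/(1 - r)
a=6, r=-3, n=8
S=6(1 - 6561)/4=-9840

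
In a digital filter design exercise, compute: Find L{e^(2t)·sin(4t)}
First shifting: L{e^(at)f(t)} = F(s-a)
L{sin(4t)} = 4/(s²+16)
Shift: 4/((s-2)²+16)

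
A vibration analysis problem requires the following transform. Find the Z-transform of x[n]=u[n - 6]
Using the time-shift property: Z{u[n-6]} = z^(-6)*z/(z-1)
= z^(-5)/(z-1)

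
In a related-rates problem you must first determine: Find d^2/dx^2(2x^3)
Apply power rule 2 times:
d^1: 6x^2
d^2: 12x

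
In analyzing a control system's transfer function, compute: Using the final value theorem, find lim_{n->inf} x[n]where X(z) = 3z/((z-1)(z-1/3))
Final value theorem: lim x[n] = lim_{z->1} (z-1) * X(z)
(z-1) * X(z) = 3z/(z-1/3)
As z->1: 3/(1 - 1/3) = 3/(2/3) = 9/2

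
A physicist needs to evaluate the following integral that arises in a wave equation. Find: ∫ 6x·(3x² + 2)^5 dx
Let u=3x² + 2, du=6x dx
∫ u^5 du=u^6/6 + C

Answer: (3x² + 2)^6/6 + C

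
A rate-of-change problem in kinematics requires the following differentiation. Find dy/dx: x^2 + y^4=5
Differentiate: 2x+4y^3·(dy/dx) = 0
dy/dx = -2x/(4y^3)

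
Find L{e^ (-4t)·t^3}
First shifting: L{e^(at)f(t)}=F(s-a)
L{t^3}=6/s^4
Shift s → s + 4: 6/(s + 4)^4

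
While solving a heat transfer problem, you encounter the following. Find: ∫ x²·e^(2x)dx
Integration by parts twice:
First: u = x², dv = e^(2x) dx => x²e^(2x)/2 - (2/2)∫ xe^(2x) dx
Second (∫ xe^(2x) dx): xe^(2x)/2 - e^(2x)/4
Combining: e^(2x)(x²/2 - 2x/4 + 2/8) + C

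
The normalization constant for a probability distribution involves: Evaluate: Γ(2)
Γ(n) = (n-1)! for positive integers
Γ(2) = 1! = 1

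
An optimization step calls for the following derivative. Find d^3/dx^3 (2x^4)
Apply power rule 3 times:
d^1: 8x^3
d^2: 24x^2
d^3: 48x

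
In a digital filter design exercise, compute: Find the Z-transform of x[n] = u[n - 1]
Using the time-shift property: Z{u[n-1]}=z^(-1) * z/(z-1)
=z^(0)/(z-1)

Answer: 1/(z-1)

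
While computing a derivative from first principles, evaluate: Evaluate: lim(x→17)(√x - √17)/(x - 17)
Multiply by conjugate (√x + √17)/(√x + √17):
= (x - 17)/((x - 17)(√x + √17)) = 1/(√x + √17)
As x → 17: 1/(2√17)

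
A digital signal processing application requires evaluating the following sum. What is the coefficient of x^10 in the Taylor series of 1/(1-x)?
1/(1-x)=Σ x^n for |x|<1
All coefficients are 1

Answer: 1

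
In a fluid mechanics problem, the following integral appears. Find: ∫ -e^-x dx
Since d/dx[e^-x] = - e^-x, we get 1e^-x + C

Answer: e^-x + C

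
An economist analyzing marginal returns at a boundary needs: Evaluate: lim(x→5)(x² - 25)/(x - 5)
Factor: (x² - 25)=(x-5)(x+5)
Cancel (x-5): lim(x→5) (x+5)=10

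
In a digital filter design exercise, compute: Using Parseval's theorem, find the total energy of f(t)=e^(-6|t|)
Parseval's theorem: E=integral |f(t)|^2 dt=(1/2pi) integral |F(omega)|^2 domega
E=integral_{-inf}^{inf} e^(-12|t|) dt=2*integral_0^inf e^(-12t) dt=2/(2*6)=1/6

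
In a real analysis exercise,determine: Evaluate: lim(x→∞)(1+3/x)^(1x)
Rewrite as [(1 + 3/x)^x]^1.
lim(1 + 3/x)^x = e^3, so limit = (e^3)^1 = e^3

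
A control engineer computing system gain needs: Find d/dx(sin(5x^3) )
Chain rule: d/dx[sin(u)] = cos(u)·u' where u = 5x^3
u' = 15x^2

Answer: 15x^2·cos(5x^3)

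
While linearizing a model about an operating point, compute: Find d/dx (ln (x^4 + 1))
Chain rule: d/dx[ln(u)]=u'/u where u=x^4+1
u'=4x^3

Answer: (4x^3)/(x^4+1)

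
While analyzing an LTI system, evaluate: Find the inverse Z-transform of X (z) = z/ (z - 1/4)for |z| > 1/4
Standard pair: z/(z-a) <-> a^n*u[n] for causal signals
With a=1/4: x[n]=(1/4)^n*u[n]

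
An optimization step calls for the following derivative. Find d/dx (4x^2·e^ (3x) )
Product rule: (fg)'=f'g + fg'
f=4x^2, f'=8x
g=e^(3x), g'=3·e^(3x)

Answer: 8x·e^(3x) + 12x^2·e^(3x)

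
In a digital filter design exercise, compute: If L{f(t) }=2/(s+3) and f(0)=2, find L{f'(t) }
L{f'(t)}=s·F(s) - f(0)=2s/(s+3)-2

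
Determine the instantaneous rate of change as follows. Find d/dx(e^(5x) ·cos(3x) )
Product rule: (fg)'=f'g + fg'
f=e^(5x), f'=5·e^(5x)
g=cos(3x), g'=-3·sin(3x)

Answer: 5·e^(5x)·cos(3x) - 3·e^(5x)·sin(3x)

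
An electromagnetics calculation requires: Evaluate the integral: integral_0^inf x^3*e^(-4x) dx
This is a Gamma integral. Substitute u=4x (du=4 dx):
integral_0^inf x^3 * e^(-4x) dx=(1/4^4) integral_0^inf u^3 * e^(-u) du
=Gamma(4)/4^4=3!/4^4=6/256

Answer: 3/128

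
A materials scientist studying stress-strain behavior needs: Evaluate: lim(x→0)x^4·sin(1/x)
Squeeze theorem: -|x^4| ≤ x^4·sin(1/x) ≤ |x^4|
Since x^4 → 0 as x → 0, by squeeze theorem the limit is 0

Answer: 0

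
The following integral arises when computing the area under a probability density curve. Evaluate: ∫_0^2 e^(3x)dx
Antiderivative: (1/3)e^(3x)
Evaluate: (1/3)(e^6 - 1)

Answer: (e^6 - 1)/3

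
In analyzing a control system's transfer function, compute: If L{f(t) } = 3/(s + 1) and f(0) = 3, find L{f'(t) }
L{f'(t)}=s·F(s) - f(0)=3s/(s + 1) - 3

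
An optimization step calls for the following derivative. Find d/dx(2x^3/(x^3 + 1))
Quotient rule: (f/g)' = (f'g - fg')/g²
f = 2x^3, f' = 6x^2
g = x^3+1, g' = 3x^2

Answer: (6x^2·(x^3+1)-6x^5)/(x^3+1)²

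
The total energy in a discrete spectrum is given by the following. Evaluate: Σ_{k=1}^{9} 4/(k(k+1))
Partial fractions: 4/(k(k + 1)) = 4/k - 4/(k + 1)
Telescoping sum: 4(1 - 1/10) = 4·9/10

Answer: 18/5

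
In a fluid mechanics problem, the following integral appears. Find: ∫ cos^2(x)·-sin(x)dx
Let u = cos(x), du = -sin(x) dx
∫ u^2 du = u^3/3+C

Answer: cos^3(x)/3+C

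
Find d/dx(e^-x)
Chain rule: d/dx[e^u]=e^u · u' where u=-x
u'=-1

Answer: -1·e^-x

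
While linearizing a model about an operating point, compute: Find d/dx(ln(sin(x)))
Chain rule: d/dx[ln(u)] = u'/u where u = sin(x)
u' = cos(x)

Answer: (cos(x))/(sin(x))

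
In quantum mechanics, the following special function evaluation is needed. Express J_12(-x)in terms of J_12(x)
For integer n: J_n(-x) = (-1)^n J_n(x)
With n = 12: J_12(-x) = (-1)^12 J_12(x) = J_12(x)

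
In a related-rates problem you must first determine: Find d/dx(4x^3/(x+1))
Quotient rule: (f/g)' = (f'g - fg')/g²
f = 4x^3, f' = 12x^2
g = x + 1, g' = 1

Answer: (12x^2·(x + 1) - 4x^3)/(x + 1)²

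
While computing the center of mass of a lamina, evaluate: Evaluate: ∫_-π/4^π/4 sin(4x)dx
Antiderivative: -cos(4x)/4
Evaluate at bounds: [-cos(4·π/4)/4] - [-cos(4·-π/4)/4]
= (-(-1)+(-1))/4 = 0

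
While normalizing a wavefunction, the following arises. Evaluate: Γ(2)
Γ(n) = (n-1)! for positive integers
Γ(2) = 1! = 1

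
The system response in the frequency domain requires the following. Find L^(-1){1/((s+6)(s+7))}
Partial fractions: 1/((s + 6)(s + 7)) = A/(s + 6) + B/(s + 7)
Cover-up: A = 1/(s + 7)|_{s = -6} = 1; B = 1/(s + 6)|_{s = -7} = -1
L^(-1) = e^(-6t) - e^(-7t)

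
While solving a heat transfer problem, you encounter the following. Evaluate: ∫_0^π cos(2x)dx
Antiderivative: sin(2x)/2
Evaluate at bounds: [sin(2·π)/2] - [sin(2·0)/2]
= ((0) - (0))/2 = 0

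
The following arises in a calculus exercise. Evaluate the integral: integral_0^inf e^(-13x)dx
integral_0^inf e^(-13x) dx = [-1/13*e^(-13x)]_0^inf
= 0 - (-1/13) = 1/13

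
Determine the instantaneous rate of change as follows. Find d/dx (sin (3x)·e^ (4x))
Product rule: (fg)'=f'g+fg'
f=sin(3x), f'=3·cos(3x)
g=e^(4x), g'=4·e^(4x)

Answer: 3·cos(3x)·e^(4x)+4·sin(3x)·e^(4x)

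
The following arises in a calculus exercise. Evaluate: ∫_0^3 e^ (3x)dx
Antiderivative: (1/3)e^(3x)
Evaluate: (1/3)(e^9-1)

Answer: (e^9-1)/3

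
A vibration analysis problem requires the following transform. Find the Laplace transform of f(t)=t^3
L{t^n} = n!/s^(n + 1)
L{t^3} = 3!/s^4 = 6/s^4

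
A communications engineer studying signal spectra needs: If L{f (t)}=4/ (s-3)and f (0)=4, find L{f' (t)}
L{f'(t)} = s·F(s) - f(0) = 4s/(s-3) - 4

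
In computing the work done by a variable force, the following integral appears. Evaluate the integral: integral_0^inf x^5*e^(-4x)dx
This is a Gamma integral. Substitute u = 4x (du = 4 dx):
integral_0^inf x^5*e^(-4x) dx = (1/4^6) integral_0^inf u^5*e^(-u) du
= Gamma(6)/4^6 = 5!/4^6 = 120/4096

Answer: 15/512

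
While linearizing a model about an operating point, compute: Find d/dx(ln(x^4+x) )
Chain rule: d/dx[ln(u)] = u'/u where u = x^4 + x
u' = 4x^3 + 1

Answer: (4x^3 + 1)/(x^4 + x)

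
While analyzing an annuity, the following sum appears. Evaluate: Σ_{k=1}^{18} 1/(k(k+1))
Partial fractions: 1/(k(k+1))=1/k - 1/(k+1)
Telescoping sum: 1(1-1/19)=1·18/19

Answer: 18/19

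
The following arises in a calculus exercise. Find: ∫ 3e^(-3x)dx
Since d/dx[e^(-3x)]=-3e^(-3x), we get -1 e^(-3x)+C

Answer: -e^(-3x)+C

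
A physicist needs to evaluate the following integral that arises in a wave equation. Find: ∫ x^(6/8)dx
Power rule: ∫ x^(3/4) dx = x^(7/4)/(7/4)+C

Answer: (4/7)·x^(7/4)+C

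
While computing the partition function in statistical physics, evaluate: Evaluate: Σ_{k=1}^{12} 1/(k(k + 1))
Partial fractions: 1/(k(k + 1))=1/k - 1/(k + 1)
Telescoping sum: 1(1 - 1/13)=1·12/13

Answer: 12/13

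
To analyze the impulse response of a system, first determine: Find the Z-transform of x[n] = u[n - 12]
Using the time-shift property: Z{u[n-12]} = z^(-12) * z/(z-1)
= z^(-11)/(z-1)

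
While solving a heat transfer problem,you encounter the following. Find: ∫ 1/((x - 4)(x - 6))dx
Partial fractions: 1/((x-4)(x-6))=A/(x-4)+B/(x-6)
A=-1/2, B=1/2
∫ [-1/2· 1/(x-4)+1/2· 1/(x-6)] dx
=(1/2)[ln|x-6| - ln|x-4|]+C

Answer: (1/2)·ln|(x-6)/(x-4)|+C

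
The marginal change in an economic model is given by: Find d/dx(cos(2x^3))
Chain rule: d/dx[cos(u)]=-sin(u)·u' where u=2x^3
u'=6x^2

Answer: -6x^2·sin(2x^3)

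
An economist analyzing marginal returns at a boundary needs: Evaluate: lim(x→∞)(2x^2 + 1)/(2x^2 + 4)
Divide numerator and denominator by x^2:
lim (2 + 1/x^2)/(2 + 4/x^2)=1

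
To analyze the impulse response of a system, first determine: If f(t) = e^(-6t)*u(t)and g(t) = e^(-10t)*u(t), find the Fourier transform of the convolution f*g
By the convolution theorem: F{f*g} = F(omega)*G(omega)
F(omega) = 1/(6 + j*omega), G(omega) = 1/(10 + j*omega)
F{f*g} = 1/((6 + j*omega)(10 + j*omega))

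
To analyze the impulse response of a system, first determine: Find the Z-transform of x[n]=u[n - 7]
Using the time-shift property: Z{u[n-7]} = z^(-7)*z/(z-1)
= z^(-6)/(z-1)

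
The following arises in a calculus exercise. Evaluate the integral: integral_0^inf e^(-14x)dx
integral_0^inf e^(-14x) dx=[-1/14 * e^(-14x)]_0^inf
=0 - (-1/14)=1/14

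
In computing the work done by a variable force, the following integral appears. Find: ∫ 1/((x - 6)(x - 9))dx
Partial fractions: 1/((x-6)(x-9))=A/(x-6) + B/(x-9)
A=-1/3, B=1/3
∫ [-1/3· 1/(x-6) + 1/3· 1/(x-9)] dx
=(1/3)[ln|x-9| - ln|x-6|] + C

Answer: (1/3)·ln|(x-9)/(x-6)| + C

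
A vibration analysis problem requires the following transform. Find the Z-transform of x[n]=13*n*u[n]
Z{n * u[n]} = z/(z-1)^2
By linearity: Z{13 * n * u[n]} = 13z/(z-1)^2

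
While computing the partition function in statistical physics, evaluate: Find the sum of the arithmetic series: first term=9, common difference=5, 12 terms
Last term: a_n=9+(12-1)·5=64
Sum=n(a_1+a_n)/2=12(9+64)/2=438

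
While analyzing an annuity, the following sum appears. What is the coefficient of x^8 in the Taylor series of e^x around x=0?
Taylor series of e^x = Σ x^n/n!
Coefficient of x^8 = 1/8! = 1/40320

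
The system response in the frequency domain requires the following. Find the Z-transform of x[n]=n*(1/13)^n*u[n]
Using the property Z{n * a^n * u[n]}=az/(z-a)^2
With a=1/13: X(z)=(1/13)z/(z - 1/13)^2, |z| > 1/13

Answer: (1/13)z/(z - 1/13)^2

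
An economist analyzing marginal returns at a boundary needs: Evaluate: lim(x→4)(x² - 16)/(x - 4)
Factor: (x² - 16) = (x-4)(x + 4)
Cancel (x-4): lim(x→4) (x + 4) = 8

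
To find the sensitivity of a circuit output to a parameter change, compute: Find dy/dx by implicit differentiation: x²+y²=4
Differentiate both sides: 2x + 2y·(dy/dx)=0
Solve: dy/dx=-2x/(2y)=-x/y

Answer: dy/dx=-x/y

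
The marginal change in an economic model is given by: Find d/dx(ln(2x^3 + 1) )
Chain rule: d/dx[ln(u)] = u'/u where u = 2x^3+1
u' = 6x^2

Answer: (6x^2)/(2x^3+1)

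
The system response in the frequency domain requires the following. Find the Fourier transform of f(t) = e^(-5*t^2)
The Fourier transform of a Gaussian e^(-a * t^2) is sqrt(pi/a) * e^(-omega^2/(4a)).
With a = 5: F(omega) = sqrt(pi/5) * e^(-omega^2/20)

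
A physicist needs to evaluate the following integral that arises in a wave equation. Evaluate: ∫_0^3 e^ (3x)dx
Antiderivative: (1/3)e^(3x)
Evaluate: (1/3)(e^9 - 1)

Answer: (e^9 - 1)/3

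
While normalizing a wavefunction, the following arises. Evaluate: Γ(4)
Γ(n)=(n-1)! for positive integers
Γ(4)=3!=6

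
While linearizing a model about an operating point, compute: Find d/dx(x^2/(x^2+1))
Quotient rule: (f/g)' = (f'g - fg')/g²
f = x^2, f' = 2x
g = x^2 + 1, g' = 2x

Answer: (2x·(x^2 + 1) - 2x^3)/(x^2 + 1)²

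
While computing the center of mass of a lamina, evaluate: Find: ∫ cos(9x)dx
Using substitution u = 9x: ∫ cos(u) du/9 = sin(u)/9 + C

Answer: (1/9)sin(9x) + C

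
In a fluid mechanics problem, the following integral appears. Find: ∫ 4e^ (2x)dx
Since d/dx[e^(2x)]=2e^(2x), we get 2 e^(2x)+C

Answer: 2e^(2x)+C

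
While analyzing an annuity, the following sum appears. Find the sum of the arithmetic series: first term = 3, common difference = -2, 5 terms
Last term: a_n = 3 + (5 - 1)·-2 = -5
Sum = n(a_1 + a_n)/2 = 5(3 + (-5))/2 = -5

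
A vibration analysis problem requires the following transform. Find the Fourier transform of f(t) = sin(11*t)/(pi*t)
sin(W*t)/(pi*t)=(W/pi)*sinc(W*t/pi) is the impulse response of the ideal low-pass filter with cutoff W (here W=11).
Its Fourier transform is a rectangular function:
F(omega)=1 for |omega| < 11, 0 otherwise

Answer: rect(omega/22) [i.e., 1 for |omega| < 11, 0 otherwise]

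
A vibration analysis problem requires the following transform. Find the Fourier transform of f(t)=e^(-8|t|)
Using the standard pair: F{e^(-a|t|)} = 2a/(a^2+omega^2)
With a = 8: F(omega) = 16/(64+omega^2)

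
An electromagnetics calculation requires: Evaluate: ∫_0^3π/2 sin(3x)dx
Antiderivative: -cos(3x)/3
Evaluate at bounds: [-cos(3·3π/2)/3] - [-cos(3·0)/3]
=(-(0)+(1))/3=1/3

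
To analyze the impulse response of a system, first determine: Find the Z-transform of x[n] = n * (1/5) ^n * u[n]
Using the property Z{n * a^n * u[n]} = az/(z-a)^2
With a = 1/5: X(z) = (1/5)z/(z - 1/5)^2, |z| > 1/5

Answer: (1/5)z/(z - 1/5)^2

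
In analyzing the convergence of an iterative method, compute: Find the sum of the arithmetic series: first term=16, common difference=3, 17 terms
Last term: a_n=16+(17-1)·3=64
Sum=n(a_1+a_n)/2=17(16+64)/2=680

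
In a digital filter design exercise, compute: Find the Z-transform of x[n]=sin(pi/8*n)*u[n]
Z{sin(w0 * n) * u[n]} = z * sin(w0)/(z^2-2z * cos(w0)+1)
With w0 = pi/8: X(z) = z * sin(pi/8)/(z^2-2z * cos(pi/8)+1)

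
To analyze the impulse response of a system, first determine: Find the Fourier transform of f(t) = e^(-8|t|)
Using the standard pair: F{e^(-a|t|)} = 2a/(a^2 + omega^2)
With a = 8: F(omega) = 16/(64 + omega^2)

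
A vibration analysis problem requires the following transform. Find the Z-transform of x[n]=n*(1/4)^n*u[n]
Using the property Z{n*a^n*u[n]}=az/(z-a)^2
With a=1/4: X(z)=(1/4)z/(z - 1/4)^2, |z| > 1/4

Answer: (1/4)z/(z - 1/4)^2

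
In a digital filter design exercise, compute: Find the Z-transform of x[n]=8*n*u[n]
Z{n * u[n]} = z/(z-1)^2
By linearity: Z{8 * n * u[n]} = 8z/(z-1)^2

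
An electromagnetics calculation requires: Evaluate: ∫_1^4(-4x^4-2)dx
Step 1: Find antiderivative F(x) = (-4/5)x^5 - 2x
Step 2: F(4) - F(1) = -4136/5 - (-14/5) = -4122/5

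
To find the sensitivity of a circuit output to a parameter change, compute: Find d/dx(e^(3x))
Chain rule: d/dx[e^u] = e^u · u' where u = 3x
u' = 3

Answer: 3·e^(3x)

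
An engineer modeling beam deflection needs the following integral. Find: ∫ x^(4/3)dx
Power rule: ∫ x^(4/3) dx = x^(7/3)/(7/3)+C

Answer: (3/7)·x^(7/3)+C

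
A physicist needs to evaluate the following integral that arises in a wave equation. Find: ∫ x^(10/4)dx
Power rule: ∫ x^(5/2) dx = x^(7/2)/(7/2) + C

Answer: (2/7)·x^(7/2) + C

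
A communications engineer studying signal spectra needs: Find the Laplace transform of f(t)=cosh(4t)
L{cosh(at)} = s/(s²-a²)
L{cosh(4t)} = s/(s²-16)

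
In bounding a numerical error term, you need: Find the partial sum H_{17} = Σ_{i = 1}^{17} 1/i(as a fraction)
H_17 = 1 + 1/2 + 1/3 + ... + 1/17
= 42142223/12252240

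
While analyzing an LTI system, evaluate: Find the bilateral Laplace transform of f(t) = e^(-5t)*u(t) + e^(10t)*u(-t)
For e^(-5t)*u(t): L=1/(s + 5), Re(s) > -5
For e^(10t)*u(-t): L=-1/(s-10), Re(s) < 10
Combined: F(s)=1/(s + 5) - 1/(s-10), -5 < Re(s) < 10

Answer: 1/(s + 5) - 1/(s-10), ROC: -5 < Re(s) < 10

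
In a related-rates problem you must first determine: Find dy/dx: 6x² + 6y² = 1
Differentiate: 12x + 12y·(dy/dx) = 0
dy/dx = -12x/(12y) = -1·(x/y)

Answer: dy/dx = -1·(x/y)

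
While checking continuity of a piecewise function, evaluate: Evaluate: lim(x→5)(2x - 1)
Polynomial is continuous, so substitute x=5:
2·5-1=9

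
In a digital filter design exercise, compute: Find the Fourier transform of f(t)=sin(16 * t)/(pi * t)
sin(W*t)/(pi*t) = (W/pi)*sinc(W*t/pi) is the impulse response of the ideal low-pass filter with cutoff W (here W = 16).
Its Fourier transform is a rectangular function:
F(omega) = 1 for |omega| < 16, 0 otherwise

Answer: rect(omega/32) [i.e., 1 for |omega| < 16, 0 otherwise]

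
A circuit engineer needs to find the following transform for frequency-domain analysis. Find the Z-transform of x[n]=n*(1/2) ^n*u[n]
Using the property Z{n*a^n*u[n]}=az/(z-a)^2
With a=1/2: X(z)=(1/2)z/(z - 1/2)^2, |z| > 1/2

Answer: (1/2)z/(z - 1/2)^2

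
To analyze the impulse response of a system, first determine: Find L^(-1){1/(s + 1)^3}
L^(-1){1/(s-a)^n} = t^(n-1)·e^(at)/(n-1)!
Here a = -1, n = 3: t^2·e^(-t)/2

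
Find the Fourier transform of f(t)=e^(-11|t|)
Using the standard pair: F{e^(-a|t|)}=2a/(a^2 + omega^2)
With a=11: F(omega)=22/(121 + omega^2)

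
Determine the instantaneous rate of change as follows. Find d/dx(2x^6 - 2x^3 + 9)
Power rule: d/dx(ax^n) = n·a·x^(n-1)
Term by term: 12·x^5-6·x^2

Answer: 12x^5-6x^2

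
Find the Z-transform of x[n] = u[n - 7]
Using the time-shift property: Z{u[n-7]}=z^(-7)*z/(z-1)
=z^(-6)/(z-1)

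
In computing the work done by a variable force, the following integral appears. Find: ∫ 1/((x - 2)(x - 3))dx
Partial fractions: 1/((x-2)(x-3)) = A/(x-2)+B/(x-3)
A = -1, B = 1
∫ [-1· 1/(x-2)+1· 1/(x-3)] dx
= (1)[ln|x-3| - ln|x-2|]+C

Answer: ln|(x-3)/(x-2)|+C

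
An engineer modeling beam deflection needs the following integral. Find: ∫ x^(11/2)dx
Power rule: ∫ x^(11/2) dx = x^(13/2)/(13/2)+C

Answer: (2/13)·x^(13/2)+C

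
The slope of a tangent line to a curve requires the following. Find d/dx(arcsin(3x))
d/dx[arcsin(u)]=u'/√(1-u²), u=3x, u'=3

Answer: 3/√(1 - 9x²)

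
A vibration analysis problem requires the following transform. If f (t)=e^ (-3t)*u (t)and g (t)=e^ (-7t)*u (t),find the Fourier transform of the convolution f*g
By the convolution theorem: F{f*g} = F(omega)*G(omega)
F(omega) = 1/(3 + j*omega), G(omega) = 1/(7 + j*omega)
F{f*g} = 1/((3 + j*omega)(7 + j*omega))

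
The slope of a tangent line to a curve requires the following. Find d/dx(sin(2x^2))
Chain rule: d/dx[sin(u)]=cos(u)·u' where u=2x^2
u'=4x

Answer: 4x·cos(2x^2)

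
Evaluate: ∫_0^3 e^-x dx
Antiderivative: -e^-x
Evaluate: -(e^-3-1)

Answer: (e^-3-1)/(-1)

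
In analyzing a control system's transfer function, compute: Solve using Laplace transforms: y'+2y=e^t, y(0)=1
Take L: sY - 1 + 2Y = 1/(s-1)
Y(s + 2) = 1/(s-1) + 1
Y = 1/((s-1)(s + 2)) + 1/(s + 2)
Partial fractions: 1/((s-1)(s + 2)) = (1/3)/(s-1) - (1/3)/(s + 2)
So Y = (1/3)/(s-1) + (2/3)/(s + 2)
Inverse Laplace transform (L^(-1){1/(s-1)} = e^t, L^(-1){1/(s + 2)} = e^(-2t)):

Answer: y(t) = (1/3)·e^t + (2/3)·e^(-2t)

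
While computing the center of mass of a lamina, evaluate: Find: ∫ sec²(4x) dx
Since d/dx[tan(4x)]=4sec²(4x), integral=tan(4x)/4+C

Answer: (1/4)tan(4x)+C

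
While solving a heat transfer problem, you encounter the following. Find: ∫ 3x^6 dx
Using power rule: ∫ 3x^6 dx = 3/7 x^7+C = (3/7)x^7+C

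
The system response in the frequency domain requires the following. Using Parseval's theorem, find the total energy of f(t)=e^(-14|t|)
Parseval's theorem: E = integral |f(t)|^2 dt = (1/2pi) integral |F(omega)|^2 domega
E = integral_{-inf}^{inf} e^(-28|t|) dt = 2*integral_0^inf e^(-28t) dt = 2/(2*14) = 1/14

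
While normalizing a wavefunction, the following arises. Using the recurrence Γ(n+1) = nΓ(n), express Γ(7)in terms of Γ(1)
Γ(7)=6Γ(6)=6·5Γ(5)=...=6!·Γ(1)=720·Γ(1)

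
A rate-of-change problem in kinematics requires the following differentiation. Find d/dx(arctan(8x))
d/dx[arctan(u)] = u'/(1+u²), u = 8x, u' = 8

Answer: 8/(1+64x²)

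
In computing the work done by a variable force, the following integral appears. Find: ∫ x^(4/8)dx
Power rule: ∫ x^(1/2) dx=x^(3/2)/(3/2)+C

Answer: (2/3)·x^(3/2)+C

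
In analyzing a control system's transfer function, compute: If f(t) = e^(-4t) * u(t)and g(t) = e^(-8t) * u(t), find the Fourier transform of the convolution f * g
By the convolution theorem: F{f*g} = F(omega)*G(omega)
F(omega) = 1/(4 + j*omega), G(omega) = 1/(8 + j*omega)
F{f*g} = 1/((4 + j*omega)(8 + j*omega))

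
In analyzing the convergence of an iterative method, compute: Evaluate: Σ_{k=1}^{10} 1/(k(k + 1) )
Partial fractions: 1/(k(k+1))=1/k - 1/(k+1)
Telescoping sum: 1(1-1/11)=1·10/11

Answer: 10/11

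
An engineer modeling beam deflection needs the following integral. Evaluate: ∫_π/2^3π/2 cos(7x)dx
Antiderivative: sin(7x)/7
Evaluate at bounds: [sin(7·3π/2)/7] - [sin(7·π/2)/7]
= ((1) - (-1))/7 = 2/7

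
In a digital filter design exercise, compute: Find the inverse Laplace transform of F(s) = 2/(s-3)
L^(-1){2/(s-a)} = c·e^(at)
Here a = 3, c = 2

Answer: 2e^(3t)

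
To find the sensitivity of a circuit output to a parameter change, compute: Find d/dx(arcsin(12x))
d/dx[arcsin(u)]=u'/√(1-u²), u=12x, u'=12

Answer: 12/√(1-144x²)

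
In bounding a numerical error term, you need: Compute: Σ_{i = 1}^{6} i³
Using formula: Σ i^3=[n(n+1)/2]²=[6·7/2]²=441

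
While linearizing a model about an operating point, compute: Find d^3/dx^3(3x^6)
Apply power rule 3 times:
d^1: 18x^5
d^2: 90x^4
d^3: 360x^3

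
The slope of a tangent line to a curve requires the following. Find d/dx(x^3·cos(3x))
Product rule: (fg)'=f'g+fg'
f=x^3, f'=3x^2
g=cos(3x), g'=-3·sin(3x)

Answer: 3x^2·cos(3x)-3x^3·sin(3x)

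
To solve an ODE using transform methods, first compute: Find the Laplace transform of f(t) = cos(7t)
L{cos(wt)} = s/(s² + w²)
L{cos(7t)} = s/(s² + 49)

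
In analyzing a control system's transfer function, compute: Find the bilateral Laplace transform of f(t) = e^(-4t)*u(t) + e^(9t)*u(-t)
For e^(-4t)*u(t): L=1/(s+4), Re(s) > -4
For e^(9t)*u(-t): L=-1/(s-9), Re(s) < 9
Combined: F(s)=1/(s+4)-1/(s-9), -4 < Re(s) < 9

Answer: 1/(s+4)-1/(s-9), ROC: -4 < Re(s) < 9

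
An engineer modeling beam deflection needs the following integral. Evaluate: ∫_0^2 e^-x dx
Antiderivative: -e^-x
Evaluate: -(e^-2 - 1)

Answer: (e^-2 - 1)/(-1)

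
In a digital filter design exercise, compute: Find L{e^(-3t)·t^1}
First shifting: L{e^(at)f(t)}=F(s-a)
L{t^1}=1/s^2
Shift s → s + 3: 1/(s + 3)^2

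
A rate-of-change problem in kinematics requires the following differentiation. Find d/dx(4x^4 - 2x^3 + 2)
Power rule: d/dx(ax^n)=n·a·x^(n-1)
Term by term: 16·x^3 - 6·x^2

Answer: 16x^3 - 6x^2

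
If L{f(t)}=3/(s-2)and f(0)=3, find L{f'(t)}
L{f'(t)}=s·F(s) - f(0)=3s/(s-2) - 3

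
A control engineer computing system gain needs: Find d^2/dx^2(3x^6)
Apply power rule 2 times:
d^1: 18x^5
d^2: 90x^4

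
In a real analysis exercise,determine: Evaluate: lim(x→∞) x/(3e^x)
Apply L'Hôpital 1 times (∞/∞ each time):
Eventually get 1!/(3e^x) → 0

Answer: 0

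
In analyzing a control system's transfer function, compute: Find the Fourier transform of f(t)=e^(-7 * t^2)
The Fourier transform of a Gaussian e^(-a*t^2) is sqrt(pi/a)*e^(-omega^2/(4a)).
With a = 7: F(omega) = sqrt(pi/7)*e^(-omega^2/28)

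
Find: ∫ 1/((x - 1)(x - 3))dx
Partial fractions: 1/((x-1)(x-3)) = A/(x-1)+B/(x-3)
A = -1/2, B = 1/2
∫ [-1/2· 1/(x-1)+1/2· 1/(x-3)] dx
= (1/2)[ln|x-3| - ln|x-1|]+C

Answer: (1/2)·ln|(x-3)/(x-1)|+C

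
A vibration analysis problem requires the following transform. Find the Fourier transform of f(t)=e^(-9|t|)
Using the standard pair: F{e^(-a|t|)} = 2a/(a^2+omega^2)
With a = 9: F(omega) = 18/(81+omega^2)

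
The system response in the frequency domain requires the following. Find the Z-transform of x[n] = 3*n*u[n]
Z{n * u[n]}=z/(z-1)^2
By linearity: Z{3 * n * u[n]}=3z/(z-1)^2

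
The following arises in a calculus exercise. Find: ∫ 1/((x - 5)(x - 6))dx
Partial fractions: 1/((x-5)(x-6))=A/(x-5) + B/(x-6)
A=-1, B=1
∫ [-1· 1/(x-5) + 1· 1/(x-6)] dx
=(1)[ln|x-6| - ln|x-5|] + C

Answer: ln|(x-6)/(x-5)| + C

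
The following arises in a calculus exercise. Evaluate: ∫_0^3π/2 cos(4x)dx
Antiderivative: sin(4x)/4
Evaluate at bounds: [sin(4·3π/2)/4] - [sin(4·0)/4]
= ((0) - (0))/4 = 0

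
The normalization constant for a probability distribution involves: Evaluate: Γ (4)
Γ(n)=(n-1)! for positive integers
Γ(4)=3!=6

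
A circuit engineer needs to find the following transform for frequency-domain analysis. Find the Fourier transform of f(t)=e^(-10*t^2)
The Fourier transform of a Gaussian e^(-a*t^2) is sqrt(pi/a)*e^(-omega^2/(4a)).
With a = 10: F(omega) = sqrt(pi/10)*e^(-omega^2/40)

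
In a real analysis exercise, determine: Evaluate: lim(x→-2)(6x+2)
Polynomial is continuous, so substitute x=-2:
6·(-2)+2=-10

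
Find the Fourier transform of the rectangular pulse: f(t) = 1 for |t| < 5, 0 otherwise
F(omega) = integral from -5 to 5 of e^(-j * omega * t) dt
= 2 * sin(5 * omega)/omega = 10 * sinc(5 * omega/pi)

Answer: 2 * sin(5 * omega)/omega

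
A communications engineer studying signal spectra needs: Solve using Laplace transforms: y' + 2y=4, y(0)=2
Take L of both sides: sY(s) - 2 + 2Y(s) = 4/s
Y(s)(s + 2) = 4/s + 2
Y(s) = 4/(s(s + 2)) + 2/(s + 2)
Partial fractions: 4/(s(s + 2)) = 2/s - 2/(s + 2)
So Y(s) = 2/s
Inverse transform (L^(-1){1/s} = 1, L^(-1){1/(s + 2)} = e^(-2t)):

Answer: y(t) = 2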